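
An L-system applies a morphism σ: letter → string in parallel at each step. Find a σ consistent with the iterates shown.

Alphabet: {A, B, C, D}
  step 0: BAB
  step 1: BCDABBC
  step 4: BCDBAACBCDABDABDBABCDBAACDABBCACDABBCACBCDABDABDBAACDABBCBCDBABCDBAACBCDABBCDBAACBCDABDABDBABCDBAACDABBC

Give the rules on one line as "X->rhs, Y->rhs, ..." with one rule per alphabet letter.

A->DAB, B->BC, C->DBA, D->AC

  step 0 ⇒ step 1: BAB ⇒ BC·DAB·BC
    A ↦ DAB
    B ↦ BC
    C ↦ DBA  (constrained at step 1)
    D ↦ AC  (constrained at step 1)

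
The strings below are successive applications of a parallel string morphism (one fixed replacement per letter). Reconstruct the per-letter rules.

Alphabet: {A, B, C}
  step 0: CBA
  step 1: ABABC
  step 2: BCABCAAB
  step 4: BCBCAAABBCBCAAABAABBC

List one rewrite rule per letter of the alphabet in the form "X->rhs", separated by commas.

A->BC, B->A, C->AB

  step 1 ⇒ step 2: ABABC ⇒ BC·A·BC·A·AB
    A ↦ BC
    B ↦ A
    C ↦ AB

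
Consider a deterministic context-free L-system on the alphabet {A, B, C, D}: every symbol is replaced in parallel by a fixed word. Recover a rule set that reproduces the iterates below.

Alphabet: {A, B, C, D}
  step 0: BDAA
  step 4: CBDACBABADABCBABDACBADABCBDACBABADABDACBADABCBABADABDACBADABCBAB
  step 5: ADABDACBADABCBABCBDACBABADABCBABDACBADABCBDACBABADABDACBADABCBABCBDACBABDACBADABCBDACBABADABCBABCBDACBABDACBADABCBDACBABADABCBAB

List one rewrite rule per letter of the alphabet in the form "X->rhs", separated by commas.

A->CB, B->AB, C->AD, D->DA

  step 4 ⇒ step 5: CBDACBABADABCBABDACBADABCBDACBABADABDACBADABCBABADABDACBADABCBAB ⇒ AD·AB·DA·CB·AD·AB·CB·AB·CB·DA·CB·AB·AD·AB·CB·AB·DA·CB·AD·AB·CB·DA·CB·AB·AD·AB·DA·CB·AD·AB·CB·AB·CB·DA·CB·AB·DA·CB·AD·AB·CB·DA·CB·AB·AD·AB·CB·AB·CB·DA·CB·AB·DA·CB·AD·AB·CB·DA·CB·AB·AD·AB·CB·AB
    A ↦ CB
    B ↦ AB
    C ↦ AD
    D ↦ DA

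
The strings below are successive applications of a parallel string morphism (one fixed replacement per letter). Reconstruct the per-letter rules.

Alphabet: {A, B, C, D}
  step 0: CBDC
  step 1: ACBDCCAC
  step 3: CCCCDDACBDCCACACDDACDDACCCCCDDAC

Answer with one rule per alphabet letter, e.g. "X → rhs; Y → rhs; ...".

  step 0 ⇒ step 1: CBDC ⇒ AC·BD·CC·AC
    B ↦ BD
    C ↦ AC
    D ↦ CC
    A ↦ DD  (constrained at step 1)

A->DD, B->BD, C->AC, D->CC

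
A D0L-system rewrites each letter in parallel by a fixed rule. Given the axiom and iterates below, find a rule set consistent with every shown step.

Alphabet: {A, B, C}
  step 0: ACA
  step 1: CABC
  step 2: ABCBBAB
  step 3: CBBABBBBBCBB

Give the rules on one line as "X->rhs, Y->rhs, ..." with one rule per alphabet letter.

  step 2 ⇒ step 3: ABCBBAB ⇒ C·BB·AB·BB·BB·C·BB
    A ↦ C
    B ↦ BB
    C ↦ AB

A->C, B->BB, C->AB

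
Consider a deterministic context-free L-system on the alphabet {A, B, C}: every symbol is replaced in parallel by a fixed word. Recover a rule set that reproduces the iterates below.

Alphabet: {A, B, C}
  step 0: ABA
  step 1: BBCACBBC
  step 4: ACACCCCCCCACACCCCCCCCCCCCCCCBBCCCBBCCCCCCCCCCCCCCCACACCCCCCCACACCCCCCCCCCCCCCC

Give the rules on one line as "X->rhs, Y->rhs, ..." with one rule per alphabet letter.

A->BBC, B->AC, C->CC

  step 0 ⇒ step 1: ABA ⇒ BBC·AC·BBC
    A ↦ BBC
    B ↦ AC
    C ↦ CC  (constrained at step 1)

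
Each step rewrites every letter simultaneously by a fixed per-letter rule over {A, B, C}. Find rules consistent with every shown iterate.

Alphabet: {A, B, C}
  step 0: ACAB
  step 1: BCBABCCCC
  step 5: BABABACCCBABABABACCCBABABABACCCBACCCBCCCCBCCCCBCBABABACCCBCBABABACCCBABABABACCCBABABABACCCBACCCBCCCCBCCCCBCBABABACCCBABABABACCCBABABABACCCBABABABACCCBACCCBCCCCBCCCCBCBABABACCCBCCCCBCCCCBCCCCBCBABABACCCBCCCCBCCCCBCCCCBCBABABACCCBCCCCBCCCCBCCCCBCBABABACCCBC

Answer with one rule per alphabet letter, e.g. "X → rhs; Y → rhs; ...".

A->BC, B->CCC, C->BA

  step 0 ⇒ step 1: ACAB ⇒ BC·BA·BC·CCC
    A ↦ BC
    B ↦ CCC
    C ↦ BA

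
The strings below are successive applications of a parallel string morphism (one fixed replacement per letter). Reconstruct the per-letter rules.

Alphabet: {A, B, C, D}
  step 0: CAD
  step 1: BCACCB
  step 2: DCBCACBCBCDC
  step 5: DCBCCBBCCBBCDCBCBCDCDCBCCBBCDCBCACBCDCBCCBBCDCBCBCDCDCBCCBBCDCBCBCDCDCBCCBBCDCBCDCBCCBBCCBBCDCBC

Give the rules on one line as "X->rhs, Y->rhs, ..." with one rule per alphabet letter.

  step 1 ⇒ step 2: BCACCB ⇒ DC·BC·AC·BC·BC·DC
    A ↦ AC
    B ↦ DC
    C ↦ BC
  step 0 ⇒ step 1: CAD ⇒ BC·AC·CB
    D ↦ CB

A->AC, B->DC, C->BC, D->CB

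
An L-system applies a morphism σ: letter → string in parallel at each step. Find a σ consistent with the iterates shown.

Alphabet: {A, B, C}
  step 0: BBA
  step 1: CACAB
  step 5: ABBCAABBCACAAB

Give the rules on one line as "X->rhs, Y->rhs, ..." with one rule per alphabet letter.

  step 0 ⇒ step 1: BBA ⇒ CA·CA·B
    A ↦ B
    B ↦ CA
    C ↦ A  (constrained at step 1)

A->B, B->CA, C->A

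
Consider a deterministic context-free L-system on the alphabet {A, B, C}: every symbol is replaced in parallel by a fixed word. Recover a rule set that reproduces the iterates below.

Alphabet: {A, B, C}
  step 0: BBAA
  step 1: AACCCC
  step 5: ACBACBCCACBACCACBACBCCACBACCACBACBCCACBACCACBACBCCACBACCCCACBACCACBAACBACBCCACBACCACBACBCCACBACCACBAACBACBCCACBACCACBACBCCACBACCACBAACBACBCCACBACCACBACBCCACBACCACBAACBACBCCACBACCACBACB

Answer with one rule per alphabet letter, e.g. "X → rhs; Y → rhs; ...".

  step 0 ⇒ step 1: BBAA ⇒ A·A·CC·CC
    A ↦ CC
    B ↦ A
    C ↦ ACB  (constrained at step 1)

A->CC, B->A, C->ACB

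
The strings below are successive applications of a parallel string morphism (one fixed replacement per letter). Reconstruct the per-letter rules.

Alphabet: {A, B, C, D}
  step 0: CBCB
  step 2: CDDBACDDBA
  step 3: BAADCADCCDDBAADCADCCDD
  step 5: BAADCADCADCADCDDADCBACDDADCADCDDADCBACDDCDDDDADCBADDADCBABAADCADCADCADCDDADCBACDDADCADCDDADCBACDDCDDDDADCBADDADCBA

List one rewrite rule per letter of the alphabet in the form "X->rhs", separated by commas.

A->DD, B->C, C->BA, D->ADC

  step 2 ⇒ step 3: CDDBACDDBA ⇒ BA·ADC·ADC·C·DD·BA·ADC·ADC·C·DD
    A ↦ DD
    B ↦ C
    C ↦ BA
    D ↦ ADC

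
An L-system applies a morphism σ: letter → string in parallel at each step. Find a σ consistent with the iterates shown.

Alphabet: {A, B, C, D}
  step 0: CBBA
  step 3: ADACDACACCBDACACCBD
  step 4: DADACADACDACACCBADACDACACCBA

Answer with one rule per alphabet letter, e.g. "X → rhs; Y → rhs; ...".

  step 3 ⇒ step 4: ADACDACACCBDACACCBD ⇒ D·A·D·AC·A·D·AC·D·AC·AC·CB·A·D·AC·D·AC·AC·CB·A
    A ↦ D
    B ↦ CB
    C ↦ AC
    D ↦ A

A->D, B->CB, C->AC, D->A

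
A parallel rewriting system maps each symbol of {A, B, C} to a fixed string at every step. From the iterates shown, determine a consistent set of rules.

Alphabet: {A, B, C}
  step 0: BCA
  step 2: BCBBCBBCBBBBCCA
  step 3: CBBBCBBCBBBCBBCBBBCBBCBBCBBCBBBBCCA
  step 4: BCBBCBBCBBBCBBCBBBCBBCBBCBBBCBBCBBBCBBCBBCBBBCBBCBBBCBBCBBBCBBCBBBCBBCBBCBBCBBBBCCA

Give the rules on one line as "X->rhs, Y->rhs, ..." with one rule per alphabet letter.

A->CCA, B->CBB, C->B

  step 3 ⇒ step 4: CBBBCBBCBBBCBBCBBBCBBCBBCBBCBBBBCCA ⇒ B·CBB·CBB·CBB·B·CBB·CBB·B·CBB·CBB·CBB·B·CBB·CBB·B·CBB·CBB·CBB·B·CBB·CBB·B·CBB·CBB·B·CBB·CBB·B·CBB·CBB·CBB·CBB·B·B·CCA
    A ↦ CCA
    B ↦ CBB
    C ↦ B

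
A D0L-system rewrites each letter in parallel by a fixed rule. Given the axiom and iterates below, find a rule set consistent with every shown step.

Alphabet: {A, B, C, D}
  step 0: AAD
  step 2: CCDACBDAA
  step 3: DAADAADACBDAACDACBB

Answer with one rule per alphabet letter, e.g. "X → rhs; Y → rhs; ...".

A->B, B->C, C->DAA, D->DAC

  step 2 ⇒ step 3: CCDACBDAA ⇒ DAA·DAA·DAC·B·DAA·C·DAC·B·B
    A ↦ B
    B ↦ C
    C ↦ DAA
    D ↦ DAC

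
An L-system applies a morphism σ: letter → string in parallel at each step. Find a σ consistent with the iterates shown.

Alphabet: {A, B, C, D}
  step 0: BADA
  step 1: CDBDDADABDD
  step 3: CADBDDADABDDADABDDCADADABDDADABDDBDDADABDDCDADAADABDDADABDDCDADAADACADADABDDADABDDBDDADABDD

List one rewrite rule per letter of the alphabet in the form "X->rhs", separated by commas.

A->BDD, B->CD, C->CAD, D->ADA

  step 0 ⇒ step 1: BADA ⇒ CD·BDD·ADA·BDD
    A ↦ BDD
    B ↦ CD
    D ↦ ADA
    C ↦ CAD  (constrained at step 1)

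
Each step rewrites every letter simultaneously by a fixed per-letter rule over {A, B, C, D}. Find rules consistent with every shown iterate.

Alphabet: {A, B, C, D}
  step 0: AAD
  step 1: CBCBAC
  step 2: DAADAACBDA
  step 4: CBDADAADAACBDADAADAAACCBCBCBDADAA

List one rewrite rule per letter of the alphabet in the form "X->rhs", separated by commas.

  step 1 ⇒ step 2: CBCBAC ⇒ DA·A·DA·A·CB·DA
    A ↦ CB
    B ↦ A
    C ↦ DA
  step 0 ⇒ step 1: AAD ⇒ CB·CB·AC
    D ↦ AC

A->CB, B->A, C->DA, D->AC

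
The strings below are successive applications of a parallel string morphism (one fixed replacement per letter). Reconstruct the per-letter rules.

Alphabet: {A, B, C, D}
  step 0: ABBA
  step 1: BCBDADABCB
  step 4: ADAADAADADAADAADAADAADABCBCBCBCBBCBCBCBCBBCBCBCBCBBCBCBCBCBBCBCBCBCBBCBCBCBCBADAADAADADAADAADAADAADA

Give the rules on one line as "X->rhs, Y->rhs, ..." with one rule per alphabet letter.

A->BCB, B->DA, C->A, D->CBC

  step 0 ⇒ step 1: ABBA ⇒ BCB·DA·DA·BCB
    A ↦ BCB
    B ↦ DA
    C ↦ A  (constrained at step 1)
    D ↦ CBC  (constrained at step 1)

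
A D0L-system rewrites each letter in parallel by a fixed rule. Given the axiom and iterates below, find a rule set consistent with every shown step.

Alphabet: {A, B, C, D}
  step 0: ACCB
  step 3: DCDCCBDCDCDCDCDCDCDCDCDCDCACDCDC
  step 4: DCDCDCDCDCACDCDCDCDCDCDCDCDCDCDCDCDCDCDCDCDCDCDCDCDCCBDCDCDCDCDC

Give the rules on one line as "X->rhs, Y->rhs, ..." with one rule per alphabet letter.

A->CB, B->AC, C->DC, D->DC

  step 3 ⇒ step 4: DCDCCBDCDCDCDCDCDCDCDCDCDCACDCDC ⇒ DC·DC·DC·DC·DC·AC·DC·DC·DC·DC·DC·DC·DC·DC·DC·DC·DC·DC·DC·DC·DC·DC·DC·DC·DC·DC·CB·DC·DC·DC·DC·DC
    A ↦ CB
    B ↦ AC
    C ↦ DC
    D ↦ DC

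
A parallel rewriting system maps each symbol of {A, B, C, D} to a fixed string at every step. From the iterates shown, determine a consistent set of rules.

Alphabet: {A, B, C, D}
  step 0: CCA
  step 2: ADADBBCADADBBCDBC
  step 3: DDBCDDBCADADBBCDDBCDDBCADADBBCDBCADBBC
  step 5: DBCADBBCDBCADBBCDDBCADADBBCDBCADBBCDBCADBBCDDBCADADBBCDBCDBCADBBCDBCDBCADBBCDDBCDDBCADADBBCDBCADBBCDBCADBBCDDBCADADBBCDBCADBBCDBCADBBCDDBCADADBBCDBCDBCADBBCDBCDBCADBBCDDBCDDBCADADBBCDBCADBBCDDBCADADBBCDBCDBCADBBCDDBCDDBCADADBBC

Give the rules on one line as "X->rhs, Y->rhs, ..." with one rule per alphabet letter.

A->D, B->AD, C->BBC, D->DBC

  step 2 ⇒ step 3: ADADBBCADADBBCDBC ⇒ D·DBC·D·DBC·AD·AD·BBC·D·DBC·D·DBC·AD·AD·BBC·DBC·AD·BBC
    A ↦ D
    B ↦ AD
    C ↦ BBC
    D ↦ DBC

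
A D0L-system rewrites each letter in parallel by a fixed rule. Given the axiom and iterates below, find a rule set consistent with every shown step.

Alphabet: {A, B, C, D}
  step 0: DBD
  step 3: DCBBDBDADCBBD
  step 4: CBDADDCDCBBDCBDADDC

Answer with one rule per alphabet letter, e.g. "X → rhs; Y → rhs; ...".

  step 3 ⇒ step 4: DCBBDBDADCBBD ⇒ C·BDA·D·D·C·D·C·BBD·C·BDA·D·D·C
    A ↦ BBD
    B ↦ D
    C ↦ BDA
    D ↦ C

A->BBD, B->D, C->BDA, D->C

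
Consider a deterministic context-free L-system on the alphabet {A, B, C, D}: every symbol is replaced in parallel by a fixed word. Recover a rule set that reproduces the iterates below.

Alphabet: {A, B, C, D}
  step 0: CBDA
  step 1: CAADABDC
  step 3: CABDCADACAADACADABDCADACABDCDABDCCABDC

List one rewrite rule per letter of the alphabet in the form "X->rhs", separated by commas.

  step 0 ⇒ step 1: CBDA ⇒ CA·A·DA·BDC
    A ↦ BDC
    B ↦ A
    C ↦ CA
    D ↦ DA

A->BDC, B->A, C->CA, D->DA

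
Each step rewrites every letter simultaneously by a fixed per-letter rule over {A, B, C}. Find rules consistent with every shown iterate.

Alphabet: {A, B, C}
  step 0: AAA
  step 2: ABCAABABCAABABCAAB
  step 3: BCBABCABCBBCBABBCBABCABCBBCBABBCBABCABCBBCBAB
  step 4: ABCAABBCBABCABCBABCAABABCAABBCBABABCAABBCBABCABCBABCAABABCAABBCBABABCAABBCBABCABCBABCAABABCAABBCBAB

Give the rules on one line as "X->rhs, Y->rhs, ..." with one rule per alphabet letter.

A->BCB, B->AB, C->CA

  step 3 ⇒ step 4: BCBABCABCBBCBABBCBABCABCBBCBABBCBABCABCBBCBAB ⇒ AB·CA·AB·BCB·AB·CA·BCB·AB·CA·AB·AB·CA·AB·BCB·AB·AB·CA·AB·BCB·AB·CA·BCB·AB·CA·AB·AB·CA·AB·BCB·AB·AB·CA·AB·BCB·AB·CA·BCB·AB·CA·AB·AB·CA·AB·BCB·AB
    A ↦ BCB
    B ↦ AB
    C ↦ CA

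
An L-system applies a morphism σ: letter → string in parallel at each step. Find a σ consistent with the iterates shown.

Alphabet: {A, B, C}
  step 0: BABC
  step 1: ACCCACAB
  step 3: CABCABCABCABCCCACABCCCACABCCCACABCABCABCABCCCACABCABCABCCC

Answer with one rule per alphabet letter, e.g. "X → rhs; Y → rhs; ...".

  step 0 ⇒ step 1: BABC ⇒ A·CCC·A·CAB
    A ↦ CCC
    B ↦ A
    C ↦ CAB

A->CCC, B->A, C->CAB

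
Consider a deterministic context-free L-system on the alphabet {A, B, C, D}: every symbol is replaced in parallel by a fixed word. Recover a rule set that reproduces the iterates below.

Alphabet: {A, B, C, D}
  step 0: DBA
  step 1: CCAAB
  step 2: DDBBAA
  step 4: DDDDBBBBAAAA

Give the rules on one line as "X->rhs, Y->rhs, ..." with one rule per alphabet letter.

  step 1 ⇒ step 2: CCAAB ⇒ D·D·B·B·AA
    A ↦ B
    B ↦ AA
    C ↦ D
  step 0 ⇒ step 1: DBA ⇒ CC·AA·B
    D ↦ CC

A->B, B->AA, C->D, D->CC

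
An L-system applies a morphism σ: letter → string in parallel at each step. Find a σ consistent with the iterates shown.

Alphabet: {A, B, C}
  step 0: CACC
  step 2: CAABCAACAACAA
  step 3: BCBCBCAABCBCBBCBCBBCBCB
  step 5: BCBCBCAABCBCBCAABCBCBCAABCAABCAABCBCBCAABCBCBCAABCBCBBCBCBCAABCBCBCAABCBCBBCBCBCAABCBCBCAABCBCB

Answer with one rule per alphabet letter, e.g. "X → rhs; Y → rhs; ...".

  step 2 ⇒ step 3: CAABCAACAACAA ⇒ B·CB·CB·CAA·B·CB·CB·B·CB·CB·B·CB·CB
    A ↦ CB
    B ↦ CAA
    C ↦ B

A->CB, B->CAA, C->B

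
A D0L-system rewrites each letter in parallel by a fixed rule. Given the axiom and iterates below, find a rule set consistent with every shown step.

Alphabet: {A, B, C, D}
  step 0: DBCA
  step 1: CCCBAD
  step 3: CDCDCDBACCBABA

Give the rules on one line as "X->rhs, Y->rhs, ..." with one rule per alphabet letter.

A->D, B->C, C->BA, D->CC

  step 0 ⇒ step 1: DBCA ⇒ CC·C·BA·D
    A ↦ D
    B ↦ C
    C ↦ BA
    D ↦ CC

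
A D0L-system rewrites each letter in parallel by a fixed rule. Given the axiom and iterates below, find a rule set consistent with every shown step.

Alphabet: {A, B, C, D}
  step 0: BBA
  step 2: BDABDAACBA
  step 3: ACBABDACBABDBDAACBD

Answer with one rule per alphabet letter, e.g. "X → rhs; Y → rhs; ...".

  step 2 ⇒ step 3: BDABDAACBA ⇒ AC·BA·BD·AC·BA·BD·BD·A·AC·BD
    A ↦ BD
    B ↦ AC
    C ↦ A
    D ↦ BA

A->BD, B->AC, C->A, D->BA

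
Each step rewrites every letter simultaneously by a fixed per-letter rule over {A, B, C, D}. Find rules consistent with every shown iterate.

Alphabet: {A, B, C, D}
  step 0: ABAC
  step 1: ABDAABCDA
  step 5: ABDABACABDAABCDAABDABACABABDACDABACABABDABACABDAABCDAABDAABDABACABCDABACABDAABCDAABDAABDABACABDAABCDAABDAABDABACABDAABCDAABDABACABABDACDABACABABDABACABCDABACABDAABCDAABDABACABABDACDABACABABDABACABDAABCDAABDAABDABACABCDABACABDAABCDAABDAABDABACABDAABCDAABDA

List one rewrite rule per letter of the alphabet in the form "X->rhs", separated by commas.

A->AB, B->DA, C->CDA, D->BAC

  step 0 ⇒ step 1: ABAC ⇒ AB·DA·AB·CDA
    A ↦ AB
    B ↦ DA
    C ↦ CDA
    D ↦ BAC  (constrained at step 1)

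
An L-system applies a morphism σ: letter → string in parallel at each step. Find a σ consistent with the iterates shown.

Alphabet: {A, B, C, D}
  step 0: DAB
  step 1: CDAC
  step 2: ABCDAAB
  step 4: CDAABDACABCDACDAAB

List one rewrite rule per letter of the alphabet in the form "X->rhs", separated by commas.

  step 1 ⇒ step 2: CDAC ⇒ AB·C·DA·AB
    A ↦ DA
    C ↦ AB
    D ↦ C
  step 0 ⇒ step 1: DAB ⇒ C·DA·C
    B ↦ C

A->DA, B->C, C->AB, D->C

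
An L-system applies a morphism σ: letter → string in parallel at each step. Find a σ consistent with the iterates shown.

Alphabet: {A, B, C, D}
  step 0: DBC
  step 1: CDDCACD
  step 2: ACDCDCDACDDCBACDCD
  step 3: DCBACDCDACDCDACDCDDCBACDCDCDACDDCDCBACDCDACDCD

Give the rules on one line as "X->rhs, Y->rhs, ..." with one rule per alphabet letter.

A->DCB, B->DC, C->ACD, D->CD

  step 2 ⇒ step 3: ACDCDCDACDDCBACDCD ⇒ DCB·ACD·CD·ACD·CD·ACD·CD·DCB·ACD·CD·CD·ACD·DC·DCB·ACD·CD·ACD·CD
    A ↦ DCB
    B ↦ DC
    C ↦ ACD
    D ↦ CD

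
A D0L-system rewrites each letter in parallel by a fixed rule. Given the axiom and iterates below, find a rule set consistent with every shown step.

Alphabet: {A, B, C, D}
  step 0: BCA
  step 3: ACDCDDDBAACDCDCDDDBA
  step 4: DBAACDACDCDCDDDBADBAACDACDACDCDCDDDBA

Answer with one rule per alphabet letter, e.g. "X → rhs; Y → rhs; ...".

A->DBA, B->D, C->A, D->CD

  step 3 ⇒ step 4: ACDCDDDBAACDCDCDDDBA ⇒ DBA·A·CD·A·CD·CD·CD·D·DBA·DBA·A·CD·A·CD·A·CD·CD·CD·D·DBA
    A ↦ DBA
    B ↦ D
    C ↦ A
    D ↦ CD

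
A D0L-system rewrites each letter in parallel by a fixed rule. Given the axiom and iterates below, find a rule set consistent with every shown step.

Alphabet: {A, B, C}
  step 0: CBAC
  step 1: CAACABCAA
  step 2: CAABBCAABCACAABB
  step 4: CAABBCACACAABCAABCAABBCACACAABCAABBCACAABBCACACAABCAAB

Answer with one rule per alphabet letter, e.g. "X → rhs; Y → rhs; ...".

A->B, B->CA, C->CAA

  step 1 ⇒ step 2: CAACABCAA ⇒ CAA·B·B·CAA·B·CA·CAA·B·B
    A ↦ B
    B ↦ CA
    C ↦ CAA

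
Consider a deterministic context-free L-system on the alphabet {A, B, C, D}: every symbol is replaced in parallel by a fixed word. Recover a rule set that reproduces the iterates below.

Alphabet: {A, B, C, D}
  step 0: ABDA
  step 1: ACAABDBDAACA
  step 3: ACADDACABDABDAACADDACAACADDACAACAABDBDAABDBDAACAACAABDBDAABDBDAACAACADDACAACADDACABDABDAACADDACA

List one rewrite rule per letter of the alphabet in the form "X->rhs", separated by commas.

A->ACA, B->ABD, C->DD, D->BDA

  step 0 ⇒ step 1: ABDA ⇒ ACA·ABD·BDA·ACA
    A ↦ ACA
    B ↦ ABD
    D ↦ BDA
    C ↦ DD  (constrained at step 1)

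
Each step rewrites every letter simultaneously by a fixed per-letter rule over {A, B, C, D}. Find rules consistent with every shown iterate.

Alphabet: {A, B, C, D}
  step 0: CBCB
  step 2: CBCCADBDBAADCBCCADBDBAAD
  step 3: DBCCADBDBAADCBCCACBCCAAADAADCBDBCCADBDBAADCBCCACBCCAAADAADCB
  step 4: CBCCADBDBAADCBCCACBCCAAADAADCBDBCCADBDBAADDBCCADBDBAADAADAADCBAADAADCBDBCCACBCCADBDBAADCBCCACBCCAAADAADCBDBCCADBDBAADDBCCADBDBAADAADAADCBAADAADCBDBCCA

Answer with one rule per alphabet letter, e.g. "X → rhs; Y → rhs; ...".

  step 3 ⇒ step 4: DBCCADBDBAADCBCCACBCCAAADAADCBDBCCADBDBAADCBCCACBCCAAADAADCB ⇒ CB·CCA·DB·DB·AAD·CB·CCA·CB·CCA·AAD·AAD·CB·DB·CCA·DB·DB·AAD·DB·CCA·DB·DB·AAD·AAD·AAD·CB·AAD·AAD·CB·DB·CCA·CB·CCA·DB·DB·AAD·CB·CCA·CB·CCA·AAD·AAD·CB·DB·CCA·DB·DB·AAD·DB·CCA·DB·DB·AAD·AAD·AAD·CB·AAD·AAD·CB·DB·CCA
    A ↦ AAD
    B ↦ CCA
    C ↦ DB
    D ↦ CB

A->AAD, B->CCA, C->DB, D->CB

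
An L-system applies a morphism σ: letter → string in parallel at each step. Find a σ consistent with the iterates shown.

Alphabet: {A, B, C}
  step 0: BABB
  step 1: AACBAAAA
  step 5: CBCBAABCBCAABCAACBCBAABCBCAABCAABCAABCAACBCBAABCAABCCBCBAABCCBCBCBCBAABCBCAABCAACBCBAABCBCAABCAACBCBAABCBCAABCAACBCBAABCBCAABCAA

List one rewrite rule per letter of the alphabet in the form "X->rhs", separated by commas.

A->CB, B->AA, C->BC

  step 0 ⇒ step 1: BABB ⇒ AA·CB·AA·AA
    A ↦ CB
    B ↦ AA
    C ↦ BC  (constrained at step 1)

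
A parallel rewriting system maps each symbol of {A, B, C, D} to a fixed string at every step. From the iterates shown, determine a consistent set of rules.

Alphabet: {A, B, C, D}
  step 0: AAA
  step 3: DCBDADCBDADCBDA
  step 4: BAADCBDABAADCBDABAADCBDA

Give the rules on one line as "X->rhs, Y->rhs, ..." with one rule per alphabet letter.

  step 3 ⇒ step 4: DCBDADCBDADCBDA ⇒ B·AA·DC·B·DA·B·AA·DC·B·DA·B·AA·DC·B·DA
    A ↦ DA
    B ↦ DC
    C ↦ AA
    D ↦ B

A->DA, B->DC, C->AA, D->B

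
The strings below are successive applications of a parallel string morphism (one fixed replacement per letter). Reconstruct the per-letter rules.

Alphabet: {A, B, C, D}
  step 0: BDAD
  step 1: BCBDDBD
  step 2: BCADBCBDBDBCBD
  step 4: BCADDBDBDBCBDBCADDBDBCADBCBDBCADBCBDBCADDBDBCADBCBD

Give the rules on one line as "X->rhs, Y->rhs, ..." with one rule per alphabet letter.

A->D, B->BC, C->AD, D->BD

  step 1 ⇒ step 2: BCBDDBD ⇒ BC·AD·BC·BD·BD·BC·BD
    B ↦ BC
    C ↦ AD
    D ↦ BD
  step 0 ⇒ step 1: BDAD ⇒ BC·BD·D·BD
    A ↦ D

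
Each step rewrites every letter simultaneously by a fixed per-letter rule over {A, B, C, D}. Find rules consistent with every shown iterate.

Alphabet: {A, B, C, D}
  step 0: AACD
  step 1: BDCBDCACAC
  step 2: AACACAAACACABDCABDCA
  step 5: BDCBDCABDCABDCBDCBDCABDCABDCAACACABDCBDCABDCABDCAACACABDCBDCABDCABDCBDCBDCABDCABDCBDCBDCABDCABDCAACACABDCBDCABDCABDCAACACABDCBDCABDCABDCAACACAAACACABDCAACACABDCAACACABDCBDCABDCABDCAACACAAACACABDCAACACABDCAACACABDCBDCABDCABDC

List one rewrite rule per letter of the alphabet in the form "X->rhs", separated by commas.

A->BDC, B->AA, C->A, D->CAC

  step 1 ⇒ step 2: BDCBDCACAC ⇒ AA·CAC·A·AA·CAC·A·BDC·A·BDC·A
    A ↦ BDC
    B ↦ AA
    C ↦ A
    D ↦ CAC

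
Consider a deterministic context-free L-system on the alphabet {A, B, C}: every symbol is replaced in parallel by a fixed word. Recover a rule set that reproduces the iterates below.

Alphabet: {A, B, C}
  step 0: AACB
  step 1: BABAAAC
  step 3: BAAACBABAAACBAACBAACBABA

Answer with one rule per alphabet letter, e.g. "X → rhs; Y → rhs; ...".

  step 0 ⇒ step 1: AACB ⇒ BA·BA·A·AC
    A ↦ BA
    B ↦ AC
    C ↦ A

A->BA, B->AC, C->A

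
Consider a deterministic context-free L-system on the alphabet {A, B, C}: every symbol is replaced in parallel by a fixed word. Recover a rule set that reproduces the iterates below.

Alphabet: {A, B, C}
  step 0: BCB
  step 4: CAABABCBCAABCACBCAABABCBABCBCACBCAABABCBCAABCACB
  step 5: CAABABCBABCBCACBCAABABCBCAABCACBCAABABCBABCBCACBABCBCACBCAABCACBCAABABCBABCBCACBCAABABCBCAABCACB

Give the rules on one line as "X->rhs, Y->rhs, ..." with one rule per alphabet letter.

  step 4 ⇒ step 5: CAABABCBCAABCACBCAABABCBABCBCACBCAABABCBCAABCACB ⇒ CA·AB·AB·CB·AB·CB·CA·CB·CA·AB·AB·CB·CA·AB·CA·CB·CA·AB·AB·CB·AB·CB·CA·CB·AB·CB·CA·CB·CA·AB·CA·CB·CA·AB·AB·CB·AB·CB·CA·CB·CA·AB·AB·CB·CA·AB·CA·CB
    A ↦ AB
    B ↦ CB
    C ↦ CA

A->AB, B->CB, C->CA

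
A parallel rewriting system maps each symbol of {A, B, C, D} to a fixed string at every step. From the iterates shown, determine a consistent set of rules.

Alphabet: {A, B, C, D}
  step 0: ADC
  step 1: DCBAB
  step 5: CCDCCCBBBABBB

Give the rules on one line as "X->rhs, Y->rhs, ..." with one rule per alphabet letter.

  step 0 ⇒ step 1: ADC ⇒ DC·BA·B
    A ↦ DC
    C ↦ B
    D ↦ BA
    B ↦ C  (constrained at step 1)

A->DC, B->C, C->B, D->BA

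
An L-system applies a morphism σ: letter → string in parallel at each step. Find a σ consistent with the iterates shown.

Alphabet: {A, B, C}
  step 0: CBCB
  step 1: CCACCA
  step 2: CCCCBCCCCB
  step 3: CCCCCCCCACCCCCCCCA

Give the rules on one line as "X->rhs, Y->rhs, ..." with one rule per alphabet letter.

  step 2 ⇒ step 3: CCCCBCCCCB ⇒ CC·CC·CC·CC·A·CC·CC·CC·CC·A
    B ↦ A
    C ↦ CC
  step 1 ⇒ step 2: CCACCA ⇒ CC·CC·B·CC·CC·B
    A ↦ B

A->B, B->A, C->CC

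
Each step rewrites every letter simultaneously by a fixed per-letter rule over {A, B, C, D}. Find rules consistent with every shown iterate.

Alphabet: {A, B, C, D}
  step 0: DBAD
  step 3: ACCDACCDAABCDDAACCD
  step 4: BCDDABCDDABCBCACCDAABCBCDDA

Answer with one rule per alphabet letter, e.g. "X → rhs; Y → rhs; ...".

  step 3 ⇒ step 4: ACCDACCDAABCDDAACCD ⇒ BC·D·D·A·BC·D·D·A·BC·BC·ACC·D·A·A·BC·BC·D·D·A
    A ↦ BC
    B ↦ ACC
    C ↦ D
    D ↦ A

A->BC, B->ACC, C->D, D->A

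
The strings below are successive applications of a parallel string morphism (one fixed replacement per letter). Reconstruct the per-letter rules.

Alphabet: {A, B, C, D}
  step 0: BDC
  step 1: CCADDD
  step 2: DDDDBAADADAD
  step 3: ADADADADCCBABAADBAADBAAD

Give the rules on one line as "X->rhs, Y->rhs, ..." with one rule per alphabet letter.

A->BA, B->CC, C->DD, D->AD

  step 2 ⇒ step 3: DDDDBAADADAD ⇒ AD·AD·AD·AD·CC·BA·BA·AD·BA·AD·BA·AD
    A ↦ BA
    B ↦ CC
    D ↦ AD
  step 0 ⇒ step 1: BDC ⇒ CC·AD·DD
    C ↦ DD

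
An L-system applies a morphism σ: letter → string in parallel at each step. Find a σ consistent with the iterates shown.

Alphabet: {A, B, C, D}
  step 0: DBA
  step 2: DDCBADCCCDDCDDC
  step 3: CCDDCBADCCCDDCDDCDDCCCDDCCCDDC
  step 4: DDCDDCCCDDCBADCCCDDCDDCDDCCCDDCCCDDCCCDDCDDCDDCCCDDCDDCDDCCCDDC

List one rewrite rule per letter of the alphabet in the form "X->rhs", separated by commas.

A->CC, B->BAD, C->DDC, D->C

  step 3 ⇒ step 4: CCDDCBADCCCDDCDDCDDCCCDDCCCDDC ⇒ DDC·DDC·C·C·DDC·BAD·CC·C·DDC·DDC·DDC·C·C·DDC·C·C·DDC·C·C·DDC·DDC·DDC·C·C·DDC·DDC·DDC·C·C·DDC
    A ↦ CC
    B ↦ BAD
    C ↦ DDC
    D ↦ C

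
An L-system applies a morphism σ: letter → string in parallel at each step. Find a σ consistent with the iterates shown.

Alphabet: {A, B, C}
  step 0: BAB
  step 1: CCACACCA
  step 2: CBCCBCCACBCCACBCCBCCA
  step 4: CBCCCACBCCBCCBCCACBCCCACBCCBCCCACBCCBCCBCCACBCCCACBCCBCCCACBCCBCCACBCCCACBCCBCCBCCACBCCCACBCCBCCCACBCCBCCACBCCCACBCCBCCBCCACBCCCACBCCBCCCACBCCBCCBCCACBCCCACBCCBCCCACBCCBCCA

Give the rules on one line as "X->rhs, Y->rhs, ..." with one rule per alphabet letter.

A->CA, B->CCA, C->CBC

  step 1 ⇒ step 2: CCACACCA ⇒ CBC·CBC·CA·CBC·CA·CBC·CBC·CA
    A ↦ CA
    C ↦ CBC
  step 0 ⇒ step 1: BAB ⇒ CCA·CA·CCA
    B ↦ CCA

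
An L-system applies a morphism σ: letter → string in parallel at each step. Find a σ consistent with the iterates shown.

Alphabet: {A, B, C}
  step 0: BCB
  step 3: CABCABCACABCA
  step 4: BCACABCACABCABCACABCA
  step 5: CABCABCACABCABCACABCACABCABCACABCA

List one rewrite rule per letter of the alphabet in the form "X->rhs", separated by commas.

A->CA, B->CA, C->B

  step 4 ⇒ step 5: BCACABCACABCABCACABCA ⇒ CA·B·CA·B·CA·CA·B·CA·B·CA·CA·B·CA·CA·B·CA·B·CA·CA·B·CA
    A ↦ CA
    B ↦ CA
    C ↦ B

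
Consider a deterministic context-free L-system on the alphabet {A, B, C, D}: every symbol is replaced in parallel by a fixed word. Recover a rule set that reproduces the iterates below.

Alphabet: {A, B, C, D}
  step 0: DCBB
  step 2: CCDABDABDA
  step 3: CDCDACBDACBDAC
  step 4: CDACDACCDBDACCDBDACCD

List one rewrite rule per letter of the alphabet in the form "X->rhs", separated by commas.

  step 3 ⇒ step 4: CDCDACBDACBDAC ⇒ CD·A·CD·A·C·CD·BD·A·C·CD·BD·A·C·CD
    A ↦ C
    B ↦ BD
    C ↦ CD
    D ↦ A

A->C, B->BD, C->CD, D->A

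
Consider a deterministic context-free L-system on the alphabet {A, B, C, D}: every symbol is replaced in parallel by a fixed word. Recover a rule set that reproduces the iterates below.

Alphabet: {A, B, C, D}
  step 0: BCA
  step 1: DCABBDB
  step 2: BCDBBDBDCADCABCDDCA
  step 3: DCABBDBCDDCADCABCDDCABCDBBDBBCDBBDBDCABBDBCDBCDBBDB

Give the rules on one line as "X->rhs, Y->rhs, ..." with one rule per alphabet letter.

  step 2 ⇒ step 3: BCDBBDBDCADCABCDDCA ⇒ DCA·BBD·BCD·DCA·DCA·BCD·DCA·BCD·BBD·B·BCD·BBD·B·DCA·BBD·BCD·BCD·BBD·B
    A ↦ B
    B ↦ DCA
    C ↦ BBD
    D ↦ BCD

A->B, B->DCA, C->BBD, D->BCD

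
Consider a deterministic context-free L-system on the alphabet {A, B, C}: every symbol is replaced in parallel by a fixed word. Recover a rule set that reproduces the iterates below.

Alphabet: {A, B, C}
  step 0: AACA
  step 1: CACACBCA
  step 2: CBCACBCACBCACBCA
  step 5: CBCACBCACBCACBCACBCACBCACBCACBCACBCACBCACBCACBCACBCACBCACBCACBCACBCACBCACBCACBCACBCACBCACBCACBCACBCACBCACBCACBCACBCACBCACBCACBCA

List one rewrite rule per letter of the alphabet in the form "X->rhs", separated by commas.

  step 1 ⇒ step 2: CACACBCA ⇒ CB·CA·CB·CA·CB·CA·CB·CA
    A ↦ CA
    B ↦ CA
    C ↦ CB

A->CA, B->CA, C->CB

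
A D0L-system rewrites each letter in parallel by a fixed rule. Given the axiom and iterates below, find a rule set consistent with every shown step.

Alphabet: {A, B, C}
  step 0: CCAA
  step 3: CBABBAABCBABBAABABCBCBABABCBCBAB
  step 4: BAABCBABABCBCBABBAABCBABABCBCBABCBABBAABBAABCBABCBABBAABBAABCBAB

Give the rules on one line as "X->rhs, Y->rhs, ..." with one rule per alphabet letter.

A->CB, B->AB, C->BA

  step 3 ⇒ step 4: CBABBAABCBABBAABABCBCBABABCBCBAB ⇒ BA·AB·CB·AB·AB·CB·CB·AB·BA·AB·CB·AB·AB·CB·CB·AB·CB·AB·BA·AB·BA·AB·CB·AB·CB·AB·BA·AB·BA·AB·CB·AB
    A ↦ CB
    B ↦ AB
    C ↦ BA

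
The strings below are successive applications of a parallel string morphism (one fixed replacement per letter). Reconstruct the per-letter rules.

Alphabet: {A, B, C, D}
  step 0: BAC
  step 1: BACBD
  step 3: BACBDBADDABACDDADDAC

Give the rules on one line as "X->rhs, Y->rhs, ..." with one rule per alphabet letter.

  step 0 ⇒ step 1: BAC ⇒ BA·C·BD
    A ↦ C
    B ↦ BA
    C ↦ BD
    D ↦ DDA  (constrained at step 1)

A->C, B->BA, C->BD, D->DDA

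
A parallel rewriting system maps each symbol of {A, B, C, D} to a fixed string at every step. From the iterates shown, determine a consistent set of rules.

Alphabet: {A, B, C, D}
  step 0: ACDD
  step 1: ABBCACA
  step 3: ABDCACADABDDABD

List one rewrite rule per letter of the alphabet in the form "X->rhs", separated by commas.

A->AB, B->D, C->B, D->CA

  step 0 ⇒ step 1: ACDD ⇒ AB·B·CA·CA
    A ↦ AB
    C ↦ B
    D ↦ CA
    B ↦ D  (constrained at step 1)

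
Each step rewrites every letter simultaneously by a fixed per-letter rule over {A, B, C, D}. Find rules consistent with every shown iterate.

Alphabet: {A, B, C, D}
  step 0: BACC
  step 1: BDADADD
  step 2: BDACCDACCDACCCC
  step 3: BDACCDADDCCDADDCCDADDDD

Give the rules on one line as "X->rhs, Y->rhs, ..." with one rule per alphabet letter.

  step 2 ⇒ step 3: BDACCDACCDACCCC ⇒ BDA·CC·DA·D·D·CC·DA·D·D·CC·DA·D·D·D·D
    A ↦ DA
    B ↦ BDA
    C ↦ D
    D ↦ CC

A->DA, B->BDA, C->D, D->CC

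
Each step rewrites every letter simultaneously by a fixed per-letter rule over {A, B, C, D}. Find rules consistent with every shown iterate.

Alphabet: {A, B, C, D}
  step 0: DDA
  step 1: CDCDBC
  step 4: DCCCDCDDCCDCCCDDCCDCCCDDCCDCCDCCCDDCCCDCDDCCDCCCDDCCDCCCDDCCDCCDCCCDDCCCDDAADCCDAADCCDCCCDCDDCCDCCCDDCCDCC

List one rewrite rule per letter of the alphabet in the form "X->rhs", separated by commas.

A->BC, B->DAA, C->DCC, D->CD

  step 0 ⇒ step 1: DDA ⇒ CD·CD·BC
    A ↦ BC
    D ↦ CD
    B ↦ DAA  (constrained at step 1)
    C ↦ DCC  (constrained at step 1)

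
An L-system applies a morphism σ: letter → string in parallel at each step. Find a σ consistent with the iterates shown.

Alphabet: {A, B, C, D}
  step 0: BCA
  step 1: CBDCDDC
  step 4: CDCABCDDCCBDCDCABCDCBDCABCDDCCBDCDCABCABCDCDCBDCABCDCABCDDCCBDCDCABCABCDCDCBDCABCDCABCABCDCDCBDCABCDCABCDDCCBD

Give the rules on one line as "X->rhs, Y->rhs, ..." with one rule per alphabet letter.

  step 0 ⇒ step 1: BCA ⇒ CBD·CD·DC
    A ↦ DC
    B ↦ CBD
    C ↦ CD
    D ↦ CAB  (constrained at step 1)

A->DC, B->CBD, C->CD, D->CAB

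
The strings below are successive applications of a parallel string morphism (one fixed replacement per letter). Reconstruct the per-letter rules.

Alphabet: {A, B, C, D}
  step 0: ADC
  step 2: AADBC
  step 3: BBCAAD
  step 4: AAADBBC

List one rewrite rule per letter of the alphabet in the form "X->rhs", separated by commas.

  step 3 ⇒ step 4: BBCAAD ⇒ A·A·AD·B·B·C
    A ↦ B
    B ↦ A
    C ↦ AD
    D ↦ C

A->B, B->A, C->AD, D->C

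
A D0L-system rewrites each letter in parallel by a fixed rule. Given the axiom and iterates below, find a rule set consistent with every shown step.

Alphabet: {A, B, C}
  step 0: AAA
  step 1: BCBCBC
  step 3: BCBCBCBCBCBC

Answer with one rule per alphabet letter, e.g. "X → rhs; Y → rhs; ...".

  step 0 ⇒ step 1: AAA ⇒ BC·BC·BC
    A ↦ BC
    B ↦ A  (constrained at step 1)
    C ↦ A  (constrained at step 1)

A->BC, B->A, C->A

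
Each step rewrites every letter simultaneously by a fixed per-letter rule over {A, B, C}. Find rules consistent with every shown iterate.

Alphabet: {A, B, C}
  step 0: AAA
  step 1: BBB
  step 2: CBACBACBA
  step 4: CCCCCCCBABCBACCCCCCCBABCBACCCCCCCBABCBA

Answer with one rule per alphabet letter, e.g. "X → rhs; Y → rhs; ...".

  step 1 ⇒ step 2: BBB ⇒ CBA·CBA·CBA
    B ↦ CBA
  step 0 ⇒ step 1: AAA ⇒ B·B·B
    A ↦ B
    C ↦ CC  (constrained at step 2)

A->B, B->CBA, C->CC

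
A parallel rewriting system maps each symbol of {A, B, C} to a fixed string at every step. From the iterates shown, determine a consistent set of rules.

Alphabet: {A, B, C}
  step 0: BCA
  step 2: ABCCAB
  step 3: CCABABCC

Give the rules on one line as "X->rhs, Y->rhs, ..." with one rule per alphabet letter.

A->C, B->C, C->AB

  step 2 ⇒ step 3: ABCCAB ⇒ C·C·AB·AB·C·C
    A ↦ C
    B ↦ C
    C ↦ AB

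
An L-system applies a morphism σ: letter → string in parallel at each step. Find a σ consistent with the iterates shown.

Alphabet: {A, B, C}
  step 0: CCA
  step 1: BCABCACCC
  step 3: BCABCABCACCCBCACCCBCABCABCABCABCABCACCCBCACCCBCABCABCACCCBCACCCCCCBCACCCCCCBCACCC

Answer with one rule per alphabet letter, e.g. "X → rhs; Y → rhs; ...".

A->CCC, B->CCC, C->BCA

  step 0 ⇒ step 1: CCA ⇒ BCA·BCA·CCC
    A ↦ CCC
    C ↦ BCA
    B ↦ CCC  (constrained at step 1)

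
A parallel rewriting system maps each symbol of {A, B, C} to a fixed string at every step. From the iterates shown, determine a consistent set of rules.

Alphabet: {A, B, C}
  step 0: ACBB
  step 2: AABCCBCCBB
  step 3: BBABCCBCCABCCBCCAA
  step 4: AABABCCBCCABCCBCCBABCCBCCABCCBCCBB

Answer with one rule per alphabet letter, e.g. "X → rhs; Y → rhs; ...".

  step 3 ⇒ step 4: BBABCCBCCABCCBCCAA ⇒ A·A·B·A·BCC·BCC·A·BCC·BCC·B·A·BCC·BCC·A·BCC·BCC·B·B
    A ↦ B
    B ↦ A
    C ↦ BCC

A->B, B->A, C->BCC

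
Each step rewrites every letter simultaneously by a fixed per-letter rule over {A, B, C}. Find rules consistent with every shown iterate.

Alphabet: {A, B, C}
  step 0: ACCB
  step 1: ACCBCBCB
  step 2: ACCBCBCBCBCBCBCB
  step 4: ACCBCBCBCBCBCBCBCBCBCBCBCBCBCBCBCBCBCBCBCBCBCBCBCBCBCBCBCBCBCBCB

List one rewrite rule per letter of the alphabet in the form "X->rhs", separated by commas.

  step 1 ⇒ step 2: ACCBCBCB ⇒ AC·CB·CB·CB·CB·CB·CB·CB
    A ↦ AC
    B ↦ CB
    C ↦ CB

A->AC, B->CB, C->CB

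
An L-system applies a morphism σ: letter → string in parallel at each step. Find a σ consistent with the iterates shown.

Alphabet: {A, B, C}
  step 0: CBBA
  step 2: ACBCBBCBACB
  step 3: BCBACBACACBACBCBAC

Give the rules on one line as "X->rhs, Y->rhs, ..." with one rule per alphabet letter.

A->BC, B->AC, C->B

  step 2 ⇒ step 3: ACBCBBCBACB ⇒ BC·B·AC·B·AC·AC·B·AC·BC·B·AC
    A ↦ BC
    B ↦ AC
    C ↦ B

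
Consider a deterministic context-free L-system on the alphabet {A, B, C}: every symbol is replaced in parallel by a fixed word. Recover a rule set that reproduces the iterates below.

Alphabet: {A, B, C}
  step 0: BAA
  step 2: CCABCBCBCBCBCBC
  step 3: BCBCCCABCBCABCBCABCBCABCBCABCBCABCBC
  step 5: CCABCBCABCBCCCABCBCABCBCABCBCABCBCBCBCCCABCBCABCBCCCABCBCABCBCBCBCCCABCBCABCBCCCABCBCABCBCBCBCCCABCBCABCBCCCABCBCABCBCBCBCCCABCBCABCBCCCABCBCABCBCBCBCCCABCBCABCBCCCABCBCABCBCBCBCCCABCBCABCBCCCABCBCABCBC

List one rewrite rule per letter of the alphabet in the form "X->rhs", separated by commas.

  step 2 ⇒ step 3: CCABCBCBCBCBCBC ⇒ BC·BC·CC·ABC·BC·ABC·BC·ABC·BC·ABC·BC·ABC·BC·ABC·BC
    A ↦ CC
    B ↦ ABC
    C ↦ BC

A->CC, B->ABC, C->BC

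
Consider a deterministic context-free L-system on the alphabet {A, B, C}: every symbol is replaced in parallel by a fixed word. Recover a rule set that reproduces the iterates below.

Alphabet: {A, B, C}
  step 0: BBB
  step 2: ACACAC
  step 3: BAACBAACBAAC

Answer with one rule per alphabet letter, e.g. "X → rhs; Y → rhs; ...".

A->BA, B->C, C->AC

  step 2 ⇒ step 3: ACACAC ⇒ BA·AC·BA·AC·BA·AC
    A ↦ BA
    C ↦ AC
    B ↦ C  (constrained at step 0)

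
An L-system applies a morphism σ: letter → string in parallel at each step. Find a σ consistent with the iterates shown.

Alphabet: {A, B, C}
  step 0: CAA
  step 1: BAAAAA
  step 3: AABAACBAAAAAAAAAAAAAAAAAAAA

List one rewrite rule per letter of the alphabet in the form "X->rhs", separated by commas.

  step 0 ⇒ step 1: CAA ⇒ BA·AA·AA
    A ↦ AA
    C ↦ BA
    B ↦ ACB  (constrained at step 1)

A->AA, B->ACB, C->BA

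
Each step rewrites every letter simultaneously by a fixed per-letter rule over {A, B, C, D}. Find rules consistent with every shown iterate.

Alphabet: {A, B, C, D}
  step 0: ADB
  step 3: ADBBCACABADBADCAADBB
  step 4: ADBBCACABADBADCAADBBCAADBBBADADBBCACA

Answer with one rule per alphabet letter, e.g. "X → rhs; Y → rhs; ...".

A->AD, B->CA, C->B, D->BB

  step 3 ⇒ step 4: ADBBCACABADBADCAADBB ⇒ AD·BB·CA·CA·B·AD·B·AD·CA·AD·BB·CA·AD·BB·B·AD·AD·BB·CA·CA
    A ↦ AD
    B ↦ CA
    C ↦ B
    D ↦ BB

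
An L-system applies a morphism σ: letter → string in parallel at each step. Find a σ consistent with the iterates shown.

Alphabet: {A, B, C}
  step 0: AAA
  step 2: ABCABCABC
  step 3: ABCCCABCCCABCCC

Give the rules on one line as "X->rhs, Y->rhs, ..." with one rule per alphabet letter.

A->AB, B->C, C->CC

  step 2 ⇒ step 3: ABCABCABC ⇒ AB·C·CC·AB·C·CC·AB·C·CC
    A ↦ AB
    B ↦ C
    C ↦ CC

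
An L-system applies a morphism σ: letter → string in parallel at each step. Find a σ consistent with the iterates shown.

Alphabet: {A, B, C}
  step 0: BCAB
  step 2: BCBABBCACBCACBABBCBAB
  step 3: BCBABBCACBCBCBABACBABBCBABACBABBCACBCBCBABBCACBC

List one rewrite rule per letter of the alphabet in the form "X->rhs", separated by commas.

A->AC, B->BC, C->BAB

  step 2 ⇒ step 3: BCBABBCACBCACBABBCBAB ⇒ BC·BAB·BC·AC·BC·BC·BAB·AC·BAB·BC·BAB·AC·BAB·BC·AC·BC·BC·BAB·BC·AC·BC
    A ↦ AC
    B ↦ BC
    C ↦ BAB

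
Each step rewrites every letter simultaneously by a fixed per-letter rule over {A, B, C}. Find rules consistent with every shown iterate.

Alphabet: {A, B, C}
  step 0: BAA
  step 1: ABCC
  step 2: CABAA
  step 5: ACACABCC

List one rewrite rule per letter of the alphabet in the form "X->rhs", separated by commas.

A->C, B->AB, C->A

  step 1 ⇒ step 2: ABCC ⇒ C·AB·A·A
    A ↦ C
    B ↦ AB
    C ↦ A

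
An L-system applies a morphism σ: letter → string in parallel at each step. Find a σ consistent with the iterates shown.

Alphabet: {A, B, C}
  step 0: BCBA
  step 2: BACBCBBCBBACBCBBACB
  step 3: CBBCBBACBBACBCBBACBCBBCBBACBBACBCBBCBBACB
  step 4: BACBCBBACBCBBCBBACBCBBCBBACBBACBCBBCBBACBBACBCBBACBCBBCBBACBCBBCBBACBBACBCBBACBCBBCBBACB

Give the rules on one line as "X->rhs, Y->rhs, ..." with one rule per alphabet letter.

A->BCB, B->CB, C->BA

  step 3 ⇒ step 4: CBBCBBACBBACBCBBACBCBBCBBACBBACBCBBCBBACB ⇒ BA·CB·CB·BA·CB·CB·BCB·BA·CB·CB·BCB·BA·CB·BA·CB·CB·BCB·BA·CB·BA·CB·CB·BA·CB·CB·BCB·BA·CB·CB·BCB·BA·CB·BA·CB·CB·BA·CB·CB·BCB·BA·CB
    A ↦ BCB
    B ↦ CB
    C ↦ BA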